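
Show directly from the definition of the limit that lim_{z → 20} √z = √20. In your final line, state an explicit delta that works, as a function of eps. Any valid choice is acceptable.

Let eps > 0 be given. We want delta > 0 such that 0 < |z − 20| < delta implies |√z − √20| < eps.
Multiplying by the conjugate, |√z − √20| = |z − 20|/(√z + √20).
Restrict delta ≤ 20 so that |z − 20| < 20 forces z > 0, and then √z + √20 > √20.
Hence |√z − √20| < |z − 20|/√20, which is < eps once |z − 20| < √20·eps.
Take delta = min(20, √20·eps). If 0 < |z − 20| < delta then z > 0 and |√z − √20| < |z − 20|/√20 < eps.

delta = min(20, √20·eps)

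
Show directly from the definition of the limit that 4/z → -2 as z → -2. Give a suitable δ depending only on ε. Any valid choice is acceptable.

δ = min(1, (1/2)ε)

Fix ε > 0. We seek δ > 0 such that 0 < |z + 2| < δ implies |4/z + 2| < ε.
|4/z + 2| = 4·|-2 − z|/(2·|z|) = 4|z + 2|/(2|z|).
Restrict δ ≤ 1. Then |z + 2| < 1 gives |z| > 1, so 2|z| > 2.
Then |4/z + 2| < 4|z + 2|/2, which is < ε when |z + 2| < (1/2)ε.
Take δ = min(1, (1/2)ε). Then 0 < |z + 2| < δ gives both |z + 2| < 1 and |z + 2| < (1/2)ε, so |4/z + 2| < ε.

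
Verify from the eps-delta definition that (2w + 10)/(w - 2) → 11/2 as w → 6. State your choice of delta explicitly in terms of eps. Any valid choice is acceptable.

Let eps > 0. We want delta > 0 with 0 < |w − 6| < delta ⇒ |(2w + 10)/(w - 2) − (11/2)| < eps.
Combining over a common denominator, (2w + 10)/(w - 2) − (11/2) = [(2w + 10)·4 − 22·(w - 2)] / [4·(w - 2)] = -14(w − 6) / (4(w - 2)).
So |(2w + 10)/(w - 2) − (11/2)| = 14|w − 6| / (4·|w − 2|).
Restrict delta ≤ 2. Then |w − 6| < 2 gives |w − 2| = |(w − 6) + 4| ≥ 4 − 2 = 2.
Hence |(2w + 10)/(w - 2) − (11/2)| < 14|w − 6|/(4·2) = (7/4)|w − 6|, which is < eps once |w − 6| < (4/7)eps.
Take delta = min(2, (4/7)eps). Then 0 < |w − 6| < delta forces both bounds, so |(2w + 10)/(w - 2) − (11/2)| < eps.

delta = min(2, (4/7)eps)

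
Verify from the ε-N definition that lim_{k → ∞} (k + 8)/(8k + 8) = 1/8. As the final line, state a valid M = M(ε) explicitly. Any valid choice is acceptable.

Suppose ε > 0. For k ≥ 1, |(k + 8)/(8k + 8) − (1/8)| = |56|/(8(8k + 8)) = 56/(8(8k + 8)).
Since 8k + 8 ≥ 8k for k ≥ 1, this is ≤ 56/(8·8k) = (7/8)/k.
So |(k + 8)/(8k + 8) − (1/8)| < ε whenever k > (7/8)/ε.
Take M = (7/8)/ε. If k > M then |(k + 8)/(8k + 8) − (1/8)| ≤ (7/8)/k < ε.

M = (7/8)/ε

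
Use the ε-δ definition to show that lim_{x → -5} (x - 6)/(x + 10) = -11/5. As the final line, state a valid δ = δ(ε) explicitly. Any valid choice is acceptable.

Let ε > 0 be given. We want δ > 0 with 0 < |x + 5| < δ ⇒ |(x - 6)/(x + 10) + 11/5| < ε.
Combining over a common denominator, (x - 6)/(x + 10) + 11/5 = [(x - 6)·5 − (-11)·(x + 10)] / [5·(x + 10)] = 16(x + 5) / (5(x + 10)).
So |(x - 6)/(x + 10) + 11/5| = 16|x + 5| / (5·|x + 10|).
Restrict δ ≤ 5/2. Then |x + 5| < 5/2 gives |x + 10| = |(x + 5) + 5| ≥ 5 − 5/2 = 5/2.
Hence |(x - 6)/(x + 10) + 11/5| < 16|x + 5|/(5·(5/2)) = (32/25)|x + 5|, which is < ε once |x + 5| < (25/32)ε.
Take δ = min(5/2, (25/32)ε). Then 0 < |x + 5| < δ forces both bounds, so |(x - 6)/(x + 10) + 11/5| < ε.

δ = min(5/2, (25/32)ε)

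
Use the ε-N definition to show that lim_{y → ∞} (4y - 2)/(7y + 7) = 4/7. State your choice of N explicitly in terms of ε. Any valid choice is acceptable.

Suppose ε > 0. We seek N > 0 such that y > N implies |(4y - 2)/(7y + 7) − (4/7)| < ε.
(4y - 2)/(7y + 7) − (4/7) = (7(4y - 2) − 4(7y + 7)) / (7(7y + 7)) = -42/(7(7y + 7)).
For y > 0 we have 7y + 7 > 7y, so |(4y - 2)/(7y + 7) − (4/7)| = 42/(7(7y + 7)) < 42/(7·7y) = (6/7)/y.
Thus |(4y - 2)/(7y + 7) − (4/7)| < ε whenever y > (6/7)/ε.
Take N = (6/7)/ε. If y > N then |(4y - 2)/(7y + 7) − (4/7)| < (6/7)/y < ε.

N = (6/7)/ε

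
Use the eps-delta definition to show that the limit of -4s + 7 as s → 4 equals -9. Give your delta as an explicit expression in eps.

Suppose eps > 0. We need delta > 0 so that 0 < |s − 4| < delta implies |(-4s + 7) + 9| < eps.
Since (-4s + 7) + 9 = -4(s − 4), we have |(-4s + 7) + 9| = 4|s − 4|.
Thus it suffices that |s − 4| < eps/4.
Choosing delta = eps/4 gives |(-4s + 7) + 9| = 4|s − 4| < eps whenever |s − 4| < delta.

delta = eps/4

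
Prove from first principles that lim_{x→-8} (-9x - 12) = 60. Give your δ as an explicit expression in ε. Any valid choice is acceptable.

δ = ε/9

Fix ε > 0. We need δ > 0 so that 0 < |x + 8| < δ implies |(-9x - 12) − 60| < ε.
|(-9x - 12) − 60| = |-9x - 72| = 9|x + 8|.
Thus it suffices that |x + 8| < ε/9.
Choosing δ = ε/9 gives |(-9x - 12) − 60| = 9|x + 8| < ε whenever |x + 8| < δ.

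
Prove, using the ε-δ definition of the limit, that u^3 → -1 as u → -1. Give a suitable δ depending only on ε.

Let ε > 0. We seek δ > 0 with 0 < |u + 1| < δ ⇒ |u^3 + 1| < ε.
Factor: u^3 + 1 = (u + 1)(u^2 - u + 1), so |u^3 + 1| = |u + 1|·|u^2 - u + 1|.
Restrict δ ≤ 1. Then |u + 1| < 1 gives |u| < 2, so by the triangle inequality |u^2 - u + 1| ≤ 2^2 + 2 + 1 = 7.
Hence |u^3 + 1| ≤ 7|u + 1|, which is < ε once |u + 1| < ε/7.
Take δ = min(1, ε/7). If 0 < |u + 1| < δ then both bounds hold and |u^3 + 1| ≤ 7|u + 1| < 7·(ε/7) = ε.

δ = min(1, ε/7)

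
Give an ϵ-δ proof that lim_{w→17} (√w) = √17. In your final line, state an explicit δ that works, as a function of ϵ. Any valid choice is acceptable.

δ = min(17, √17·ϵ)

Suppose ϵ > 0. We want δ > 0 such that 0 < |w − 17| < δ implies |√w − √17| < ϵ.
Multiplying by the conjugate, |√w − √17| = |w − 17|/(√w + √17).
Restrict δ ≤ 17 so that |w − 17| < 17 forces w > 0, and then √w + √17 > √17.
Hence |√w − √17| < |w − 17|/√17, which is < ϵ once |w − 17| < √17·ϵ.
Take δ = min(17, √17·ϵ). If 0 < |w − 17| < δ then w > 0 and |√w − √17| < |w − 17|/√17 < ϵ.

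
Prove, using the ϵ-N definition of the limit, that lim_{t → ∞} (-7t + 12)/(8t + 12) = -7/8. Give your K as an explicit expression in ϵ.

K = (45/16)/ϵ

Suppose ϵ > 0. We seek K > 0 such that t > K implies |(-7t + 12)/(8t + 12) + 7/8| < ϵ.
(-7t + 12)/(8t + 12) + 7/8 = (8(-7t + 12) − (-7)(8t + 12)) / (8(8t + 12)) = 180/(8(8t + 12)).
For t > 0 we have 8t + 12 > 8t, so |(-7t + 12)/(8t + 12) + 7/8| = 180/(8(8t + 12)) < 180/(8·8t) = (45/16)/t.
Thus |(-7t + 12)/(8t + 12) + 7/8| < ϵ whenever t > (45/16)/ϵ.
Take K = (45/16)/ϵ. If t > K then |(-7t + 12)/(8t + 12) + 7/8| < (45/16)/t < ϵ.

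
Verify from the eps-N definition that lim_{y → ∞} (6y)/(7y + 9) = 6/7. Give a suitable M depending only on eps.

Fix eps > 0. We seek M > 0 such that y > M implies |(6y)/(7y + 9) − (6/7)| < eps.
(6y)/(7y + 9) − (6/7) = (7(6y) − 6(7y + 9)) / (7(7y + 9)) = -54/(7(7y + 9)).
For y > 0 we have 7y + 9 > 7y, so |(6y)/(7y + 9) − (6/7)| = 54/(7(7y + 9)) < 54/(7·7y) = (54/49)/y.
Thus |(6y)/(7y + 9) − (6/7)| < eps whenever y > (54/49)/eps.
Take M = (54/49)/eps. If y > M then |(6y)/(7y + 9) − (6/7)| < (54/49)/y < eps.

M = (54/49)/eps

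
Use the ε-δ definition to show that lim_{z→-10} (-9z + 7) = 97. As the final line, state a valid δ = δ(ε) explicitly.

δ = ε/9

Let ε > 0 be given. We need δ > 0 so that 0 < |z + 10| < δ implies |(-9z + 7) − 97| < ε.
Since (-9z + 7) − 97 = -9(z + 10), we have |(-9z + 7) − 97| = 9|z + 10|.
So 9|z + 10| < ε exactly when |z + 10| < ε/9.
Choosing δ = ε/9 gives |(-9z + 7) − 97| = 9|z + 10| < ε whenever |z + 10| < δ.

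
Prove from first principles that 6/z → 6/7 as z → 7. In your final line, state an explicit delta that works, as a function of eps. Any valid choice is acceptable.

delta = min(7/2, (49/12)eps)

Let eps > 0. We seek delta > 0 such that 0 < |z − 7| < delta implies |6/z − (6/7)| < eps.
|6/z − (6/7)| = 6·|7 − z|/(7·|z|) = 6|z − 7|/(7|z|).
Require delta ≤ 7/2 so that |z| > 7 − 7/2 = 7/2, hence 7|z| > 49/2.
Then |6/z − (6/7)| < 6|z − 7|/(49/2), which is < eps when |z − 7| < (49/12)eps.
Take delta = min(7/2, (49/12)eps). Then 0 < |z − 7| < delta gives both |z − 7| < 7/2 and |z − 7| < (49/12)eps, so |6/z − (6/7)| < eps.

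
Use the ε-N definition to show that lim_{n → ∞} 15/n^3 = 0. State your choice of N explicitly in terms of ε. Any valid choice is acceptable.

Suppose ε > 0. For n ≥ 1, |15/n^3 − 0| = 15/n^3.
15/n^3 < ε ⇔ n^3 > 15/ε ⇔ n > (15/ε)^{1/3}.
Take N = (15/ε)^{1/3}. Then n > N implies 15/n^3 < ε.

N = (15/ε)^{1/3}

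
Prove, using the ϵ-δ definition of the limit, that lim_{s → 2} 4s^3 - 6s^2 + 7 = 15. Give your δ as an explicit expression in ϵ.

Fix ϵ > 0. We want δ > 0 such that 0 < |s − 2| < δ implies |(4s^3 - 6s^2 + 7) − 15| < ϵ.
(4s^3 - 6s^2 + 7) − 15 = 4s^3 - 6s^2 - 8 = (s − 2)(4s^2 + 2s + 4).
So |(4s^3 - 6s^2 + 7) − 15| = |s − 2|·|4s^2 + 2s + 4|.
Require δ ≤ 1. Then |s − 2| < 1 gives |s| < 3, and by the triangle inequality |4s^2 + 2s + 4| ≤ 4·3^2 + 2·3 + 4 = 46.
Hence |(4s^3 - 6s^2 + 7) − 15| ≤ 46|s − 2| < ϵ provided |s − 2| < ϵ/46.
Take δ = min(1, ϵ/46). Then 0 < |s − 2| < δ gives both |s − 2| < 1 and |s − 2| < ϵ/46, so |(4s^3 - 6s^2 + 7) − 15| < ϵ.

δ = min(1, ϵ/46)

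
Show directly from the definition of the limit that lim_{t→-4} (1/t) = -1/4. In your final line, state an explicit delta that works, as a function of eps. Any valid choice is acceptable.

delta = min(2, 8eps)

Let eps > 0. We seek delta > 0 such that 0 < |t + 4| < delta implies |1/t + 1/4| < eps.
|1/t + 1/4| = |-4 − t|/(4·|t|) = |t + 4|/(4|t|).
Restrict delta ≤ 2. Then |t + 4| < 2 gives |t| > 2, so 4|t| > 8.
Then |1/t + 1/4| < |t + 4|/8, which is < eps when |t + 4| < 8eps.
Take delta = min(2, 8eps). Then 0 < |t + 4| < delta gives both |t + 4| < 2 and |t + 4| < 8eps, so |1/t + 1/4| < eps.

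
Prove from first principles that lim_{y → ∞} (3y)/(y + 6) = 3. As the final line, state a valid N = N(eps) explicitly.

N = 18/eps

Let eps > 0. We seek N > 0 such that y > N implies |(3y)/(y + 6) − 3| < eps.
(3y)/(y + 6) − 3 = ((3y) − 3(y + 6)) / ((y + 6)) = -18/((y + 6)).
For y > 0 we have y + 6 > y, so |(3y)/(y + 6) − 3| = 18/((y + 6)) < 18/(y) = 18/y.
Thus |(3y)/(y + 6) − 3| < eps whenever y > 18/eps.
Take N = 18/eps. If y > N then |(3y)/(y + 6) − 3| < 18/y < eps.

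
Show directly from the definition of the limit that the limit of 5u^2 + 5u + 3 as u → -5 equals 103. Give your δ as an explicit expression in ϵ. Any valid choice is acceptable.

δ = min(1, ϵ/50)

Let ϵ > 0 be given. We want δ > 0 such that 0 < |u + 5| < δ implies |(5u^2 + 5u + 3) − 103| < ϵ.
(5u^2 + 5u + 3) − 103 = 5u^2 + 5u - 100 = (u + 5)(5u - 20).
So |(5u^2 + 5u + 3) − 103| = |u + 5|·|5u - 20|.
Assume first that |u + 5| < 1, so |u| < 6. Then |5u - 20| ≤ 5·6 + 20 = 50.
Hence |(5u^2 + 5u + 3) − 103| ≤ 50|u + 5| < ϵ provided |u + 5| < ϵ/50.
Take δ = min(1, ϵ/50). Then 0 < |u + 5| < δ gives both |u + 5| < 1 and |u + 5| < ϵ/50, so |(5u^2 + 5u + 3) − 103| < ϵ.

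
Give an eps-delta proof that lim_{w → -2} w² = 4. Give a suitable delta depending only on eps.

delta = min(2, eps/6)

Fix eps > 0. We seek delta > 0 with 0 < |w + 2| < delta ⇒ |w² − 4| < eps.
Factor: w² − 4 = (w + 2)(w - 2), so |w² − 4| = |w + 2|·|w - 2|.
Restrict delta ≤ 2. Then |w + 2| < 2 gives |w| < 4, so by the triangle inequality |w - 2| ≤ 4 + 2 = 6.
Hence |w² − 4| ≤ 6|w + 2|, which is < eps once |w + 2| < eps/6.
Take delta = min(2, eps/6). If 0 < |w + 2| < delta then both bounds hold and |w² − 4| ≤ 6|w + 2| < 6·(eps/6) = eps.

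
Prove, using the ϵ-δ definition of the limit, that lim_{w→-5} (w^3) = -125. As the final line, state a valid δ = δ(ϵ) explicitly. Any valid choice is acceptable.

Fix ϵ > 0. We seek δ > 0 with 0 < |w + 5| < δ ⇒ |w^3 + 125| < ϵ.
Factor: w^3 + 125 = (w + 5)(w^2 - 5w + 25), so |w^3 + 125| = |w + 5|·|w^2 - 5w + 25|.
Restrict δ ≤ 1. Then |w + 5| < 1 gives |w| < 6, so by the triangle inequality |w^2 - 5w + 25| ≤ 6^2 + 5·6 + 25 = 91.
Hence |w^3 + 125| ≤ 91|w + 5|, which is < ϵ once |w + 5| < ϵ/91.
Take δ = min(1, ϵ/91). If 0 < |w + 5| < δ then both bounds hold and |w^3 + 125| ≤ 91|w + 5| < 91·(ϵ/91) = ϵ.

δ = min(1, ϵ/91)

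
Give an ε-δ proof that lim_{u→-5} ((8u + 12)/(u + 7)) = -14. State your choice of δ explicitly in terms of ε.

δ = min(1, (1/22)ε)

Let ε > 0. We want δ > 0 with 0 < |u + 5| < δ ⇒ |(8u + 12)/(u + 7) + 14| < ε.
Combining over a common denominator, (8u + 12)/(u + 7) + 14 = [(8u + 12)·2 − (-28)·(u + 7)] / [2·(u + 7)] = 44(u + 5) / (2(u + 7)).
So |(8u + 12)/(u + 7) + 14| = 44|u + 5| / (2·|u + 7|).
Require δ ≤ 1, so |u + 7| ≥ |2| − |u + 5| > 2 − 1 = 1.
Hence |(8u + 12)/(u + 7) + 14| < 44|u + 5|/(2·1) = 22|u + 5|, which is < ε once |u + 5| < (1/22)ε.
Take δ = min(1, (1/22)ε). Then 0 < |u + 5| < δ forces both bounds, so |(8u + 12)/(u + 7) + 14| < ε.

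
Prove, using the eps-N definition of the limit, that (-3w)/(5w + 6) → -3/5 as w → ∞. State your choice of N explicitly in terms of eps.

Let eps > 0 be given. We seek N > 0 such that w > N implies |(-3w)/(5w + 6) + 3/5| < eps.
(-3w)/(5w + 6) + 3/5 = (5(-3w) − (-3)(5w + 6)) / (5(5w + 6)) = 18/(5(5w + 6)).
For w > 0 we have 5w + 6 > 5w, so |(-3w)/(5w + 6) + 3/5| = 18/(5(5w + 6)) < 18/(5·5w) = (18/25)/w.
Thus |(-3w)/(5w + 6) + 3/5| < eps whenever w > (18/25)/eps.
Take N = (18/25)/eps. If w > N then |(-3w)/(5w + 6) + 3/5| < (18/25)/w < eps.

N = (18/25)/eps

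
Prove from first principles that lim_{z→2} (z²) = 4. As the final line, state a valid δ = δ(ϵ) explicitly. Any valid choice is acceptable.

Fix ϵ > 0. We seek δ > 0 with 0 < |z − 2| < δ ⇒ |z² − 4| < ϵ.
Factor: z² − 4 = (z − 2)(z + 2), so |z² − 4| = |z − 2|·|z + 2|.
Restrict δ ≤ 1. Then |z − 2| < 1 gives |z| < 3, so by the triangle inequality |z + 2| ≤ 3 + 2 = 5.
Hence |z² − 4| ≤ 5|z − 2|, which is < ϵ once |z − 2| < ϵ/5.
Take δ = min(1, ϵ/5). If 0 < |z − 2| < δ then both bounds hold and |z² − 4| ≤ 5|z − 2| < 5·(ϵ/5) = ϵ.

δ = min(1, ϵ/5)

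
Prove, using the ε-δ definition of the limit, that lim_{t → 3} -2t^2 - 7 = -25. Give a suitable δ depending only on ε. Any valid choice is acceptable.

δ = min(1, ε/14)

Fix ε > 0. We want δ > 0 such that 0 < |t − 3| < δ implies |(-2t^2 - 7) + 25| < ε.
(-2t^2 - 7) + 25 = -2t^2 + 18 = (t − 3)(-2t - 6).
So |(-2t^2 - 7) + 25| = |t − 3|·|-2t - 6|.
Require δ ≤ 1. Then |t − 3| < 1 gives |t| < 4, and by the triangle inequality |-2t - 6| ≤ 2·4 + 6 = 14.
Hence |(-2t^2 - 7) + 25| ≤ 14|t − 3| < ε provided |t − 3| < ε/14.
Take δ = min(1, ε/14). Then 0 < |t − 3| < δ gives both |t − 3| < 1 and |t − 3| < ε/14, so |(-2t^2 - 7) + 25| < ε.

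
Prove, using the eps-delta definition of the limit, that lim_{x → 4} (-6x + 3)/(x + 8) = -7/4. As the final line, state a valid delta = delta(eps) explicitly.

delta = min(6, (24/17)eps)

Fix eps > 0. We want delta > 0 with 0 < |x − 4| < delta ⇒ |(-6x + 3)/(x + 8) + 7/4| < eps.
Combining over a common denominator, (-6x + 3)/(x + 8) + 7/4 = [(-6x + 3)·12 − (-21)·(x + 8)] / [12·(x + 8)] = -51(x − 4) / (12(x + 8)).
So |(-6x + 3)/(x + 8) + 7/4| = 51|x − 4| / (12·|x + 8|).
Restrict delta ≤ 6. Then |x − 4| < 6 gives |x + 8| = |(x − 4) + 12| ≥ 12 − 6 = 6.
Hence |(-6x + 3)/(x + 8) + 7/4| < 51|x − 4|/(12·6) = (17/24)|x − 4|, which is < eps once |x − 4| < (24/17)eps.
Take delta = min(6, (24/17)eps). Then 0 < |x − 4| < delta forces both bounds, so |(-6x + 3)/(x + 8) + 7/4| < eps.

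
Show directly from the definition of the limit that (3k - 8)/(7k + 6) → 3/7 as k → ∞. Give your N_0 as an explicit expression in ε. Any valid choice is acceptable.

N_0 = (74/49)/ε

Let ε > 0. For k ≥ 1, |(3k - 8)/(7k + 6) − (3/7)| = |-74|/(7(7k + 6)) = 74/(7(7k + 6)).
Since 7k + 6 ≥ 7k for k ≥ 1, this is ≤ 74/(7·7k) = (74/49)/k.
So |(3k - 8)/(7k + 6) − (3/7)| < ε whenever k > (74/49)/ε.
Take N_0 = (74/49)/ε. If k > N_0 then |(3k - 8)/(7k + 6) − (3/7)| ≤ (74/49)/k < ε.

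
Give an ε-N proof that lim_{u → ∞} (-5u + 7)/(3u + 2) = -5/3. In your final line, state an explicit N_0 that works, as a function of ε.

Fix ε > 0. We seek N_0 > 0 such that u > N_0 implies |(-5u + 7)/(3u + 2) + 5/3| < ε.
(-5u + 7)/(3u + 2) + 5/3 = (3(-5u + 7) − (-5)(3u + 2)) / (3(3u + 2)) = 31/(3(3u + 2)).
For u > 0 we have 3u + 2 > 3u, so |(-5u + 7)/(3u + 2) + 5/3| = 31/(3(3u + 2)) < 31/(3·3u) = (31/9)/u.
Thus |(-5u + 7)/(3u + 2) + 5/3| < ε whenever u > (31/9)/ε.
Take N_0 = (31/9)/ε. If u > N_0 then |(-5u + 7)/(3u + 2) + 5/3| < (31/9)/u < ε.

N_0 = (31/9)/ε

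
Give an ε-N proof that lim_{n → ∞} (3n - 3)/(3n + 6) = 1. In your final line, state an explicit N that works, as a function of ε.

N = 3/ε

Let ε > 0 be given. For n ≥ 1, |(3n - 3)/(3n + 6) − 1| = |-27|/(3(3n + 6)) = 27/(3(3n + 6)).
Since 3n + 6 ≥ 3n for n ≥ 1, this is ≤ 27/(3·3n) = 3/n.
So |(3n - 3)/(3n + 6) − 1| < ε whenever n > 3/ε.
Take N = 3/ε. If n > N then |(3n - 3)/(3n + 6) − 1| ≤ 3/n < ε.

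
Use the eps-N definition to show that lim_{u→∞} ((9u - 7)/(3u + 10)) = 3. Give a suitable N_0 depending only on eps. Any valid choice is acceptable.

N_0 = (37/3)/eps

Let eps > 0. We seek N_0 > 0 such that u > N_0 implies |(9u - 7)/(3u + 10) − 3| < eps.
(9u - 7)/(3u + 10) − 3 = (3(9u - 7) − 9(3u + 10)) / (3(3u + 10)) = -111/(3(3u + 10)).
For u > 0 we have 3u + 10 > 3u, so |(9u - 7)/(3u + 10) − 3| = 111/(3(3u + 10)) < 111/(3·3u) = (37/3)/u.
Thus |(9u - 7)/(3u + 10) − 3| < eps whenever u > (37/3)/eps.
Take N_0 = (37/3)/eps. If u > N_0 then |(9u - 7)/(3u + 10) − 3| < (37/3)/u < eps.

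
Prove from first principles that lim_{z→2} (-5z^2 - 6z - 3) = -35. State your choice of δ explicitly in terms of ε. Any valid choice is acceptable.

δ = min(2, ε/36)

Suppose ε > 0. We want δ > 0 such that 0 < |z − 2| < δ implies |(-5z^2 - 6z - 3) + 35| < ε.
(-5z^2 - 6z - 3) + 35 = -5z^2 - 6z + 32 = (z − 2)(-5z - 16).
So |(-5z^2 - 6z - 3) + 35| = |z − 2|·|-5z - 16|.
Require δ ≤ 2. Then |z − 2| < 2 gives |z| < 4, and by the triangle inequality |-5z - 16| ≤ 5·4 + 16 = 36.
Hence |(-5z^2 - 6z - 3) + 35| ≤ 36|z − 2| < ε provided |z − 2| < ε/36.
Choosing δ = min(2, ε/36) ensures both conditions, hence |(-5z^2 - 6z - 3) + 35| < ε.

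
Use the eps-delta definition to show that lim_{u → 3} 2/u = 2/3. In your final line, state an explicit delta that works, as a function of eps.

Let eps > 0 be given. We seek delta > 0 such that 0 < |u − 3| < delta implies |2/u − (2/3)| < eps.
|2/u − (2/3)| = 2·|3 − u|/(3·|u|) = 2|u − 3|/(3|u|).
Require delta ≤ 3/2 so that |u| > 3 − 3/2 = 3/2, hence 3|u| > 9/2.
Then |2/u − (2/3)| < 2|u − 3|/(9/2), which is < eps when |u − 3| < (9/4)eps.
Take delta = min(3/2, (9/4)eps). Then 0 < |u − 3| < delta gives both |u − 3| < 3/2 and |u − 3| < (9/4)eps, so |2/u − (2/3)| < eps.

delta = min(3/2, (9/4)eps)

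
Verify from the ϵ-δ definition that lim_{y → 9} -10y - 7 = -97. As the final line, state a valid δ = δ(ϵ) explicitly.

Fix ϵ > 0. We need δ > 0 so that 0 < |y − 9| < δ implies |(-10y - 7) + 97| < ϵ.
|(-10y - 7) + 97| = |-10y + 90| = 10|y − 9|.
So 10|y − 9| < ϵ exactly when |y − 9| < ϵ/10.
Choosing δ = ϵ/10 gives |(-10y - 7) + 97| = 10|y − 9| < ϵ whenever |y − 9| < δ.

δ = ϵ/10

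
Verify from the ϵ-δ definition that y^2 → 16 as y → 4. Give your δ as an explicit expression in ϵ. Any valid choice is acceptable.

Let ϵ > 0 be given. We seek δ > 0 with 0 < |y − 4| < δ ⇒ |y^2 − 16| < ϵ.
Factor: y^2 − 16 = (y − 4)(y + 4), so |y^2 − 16| = |y − 4|·|y + 4|.
Restrict δ ≤ 2. Then |y − 4| < 2 gives |y| < 6, so by the triangle inequality |y + 4| ≤ 6 + 4 = 10.
Hence |y^2 − 16| ≤ 10|y − 4|, which is < ϵ once |y − 4| < ϵ/10.
Take δ = min(2, ϵ/10). If 0 < |y − 4| < δ then both bounds hold and |y^2 − 16| ≤ 10|y − 4| < 10·(ϵ/10) = ϵ.

δ = min(2, ϵ/10)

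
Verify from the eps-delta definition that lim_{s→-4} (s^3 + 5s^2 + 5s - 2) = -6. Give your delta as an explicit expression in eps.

Let eps > 0 be given. We want delta > 0 such that 0 < |s + 4| < delta implies |(s^3 + 5s^2 + 5s - 2) + 6| < eps.
(s^3 + 5s^2 + 5s - 2) + 6 = s^3 + 5s^2 + 5s + 4 = (s + 4)(s^2 + s + 1).
So |(s^3 + 5s^2 + 5s - 2) + 6| = |s + 4|·|s^2 + s + 1|.
Assume first that |s + 4| < 1, so |s| < 5. Then |s^2 + s + 1| ≤ 5^2 + 5 + 1 = 31.
Hence |(s^3 + 5s^2 + 5s - 2) + 6| ≤ 31|s + 4| < eps provided |s + 4| < eps/31.
Choosing delta = min(1, eps/31) ensures both conditions, hence |(s^3 + 5s^2 + 5s - 2) + 6| < eps.

delta = min(1, eps/31)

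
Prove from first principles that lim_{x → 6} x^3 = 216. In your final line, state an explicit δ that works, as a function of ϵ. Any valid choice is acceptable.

Let ϵ > 0 be given. We seek δ > 0 with 0 < |x − 6| < δ ⇒ |x^3 − 216| < ϵ.
Factor: x^3 − 216 = (x − 6)(x^2 + 6x + 36), so |x^3 − 216| = |x − 6|·|x^2 + 6x + 36|.
Impose δ ≤ 2 so that |x| < 8; then |x^2 + 6x + 36| ≤ 148.
Hence |x^3 − 216| ≤ 148|x − 6|, which is < ϵ once |x − 6| < ϵ/148.
Take δ = min(2, ϵ/148). If 0 < |x − 6| < δ then both bounds hold and |x^3 − 216| ≤ 148|x − 6| < 148·(ϵ/148) = ϵ.

δ = min(2, ϵ/148)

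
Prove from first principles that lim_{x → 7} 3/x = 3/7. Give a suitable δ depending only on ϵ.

Fix ϵ > 0. We seek δ > 0 such that 0 < |x − 7| < δ implies |3/x − (3/7)| < ϵ.
|3/x − (3/7)| = 3·|7 − x|/(7·|x|) = 3|x − 7|/(7|x|).
Require δ ≤ 7/2 so that |x| > 7 − 7/2 = 7/2, hence 7|x| > 49/2.
Then |3/x − (3/7)| < 3|x − 7|/(49/2), which is < ϵ when |x − 7| < (49/6)ϵ.
Take δ = min(7/2, (49/6)ϵ). Then 0 < |x − 7| < δ gives both |x − 7| < 7/2 and |x − 7| < (49/6)ϵ, so |3/x − (3/7)| < ϵ.

δ = min(7/2, (49/6)ϵ)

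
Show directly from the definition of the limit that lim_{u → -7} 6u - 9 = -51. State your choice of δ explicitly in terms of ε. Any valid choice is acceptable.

δ = ε/6

Let ε > 0 be given. We need δ > 0 so that 0 < |u + 7| < δ implies |(6u - 9) + 51| < ε.
Since (6u - 9) + 51 = 6(u + 7), we have |(6u - 9) + 51| = 6|u + 7|.
So 6|u + 7| < ε exactly when |u + 7| < ε/6.
Take δ = ε/6. If 0 < |u + 7| < δ then |(6u - 9) + 51| = 6|u + 7| < 6·(ε/6) = ε.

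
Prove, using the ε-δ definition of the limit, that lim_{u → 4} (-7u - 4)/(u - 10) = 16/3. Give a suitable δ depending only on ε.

δ = min(3, (9/37)ε)

Fix ε > 0. We want δ > 0 with 0 < |u − 4| < δ ⇒ |(-7u - 4)/(u - 10) − (16/3)| < ε.
Combining over a common denominator, (-7u - 4)/(u - 10) − (16/3) = [(-7u - 4)·(-6) − (-32)·(u - 10)] / [(-6)·(u - 10)] = 74(u − 4) / ((-6)(u - 10)).
So |(-7u - 4)/(u - 10) − (16/3)| = 74|u − 4| / (6·|u − 10|).
Restrict δ ≤ 3. Then |u − 4| < 3 gives |u − 10| = |(u − 4) + (-6)| ≥ 6 − 3 = 3.
Hence |(-7u - 4)/(u - 10) − (16/3)| < 74|u − 4|/(6·3) = (37/9)|u − 4|, which is < ε once |u − 4| < (9/37)ε.
Take δ = min(3, (9/37)ε). Then 0 < |u − 4| < δ forces both bounds, so |(-7u - 4)/(u - 10) − (16/3)| < ε.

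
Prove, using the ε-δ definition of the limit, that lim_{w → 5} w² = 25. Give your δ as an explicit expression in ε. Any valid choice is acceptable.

Let ε > 0 be given. We seek δ > 0 with 0 < |w − 5| < δ ⇒ |w² − 25| < ε.
Factor: w² − 25 = (w − 5)(w + 5), so |w² − 25| = |w − 5|·|w + 5|.
Restrict δ ≤ 1. Then |w − 5| < 1 gives |w| < 6, so by the triangle inequality |w + 5| ≤ 6 + 5 = 11.
Hence |w² − 25| ≤ 11|w − 5|, which is < ε once |w − 5| < ε/11.
Take δ = min(1, ε/11). If 0 < |w − 5| < δ then both bounds hold and |w² − 25| ≤ 11|w − 5| < 11·(ε/11) = ε.

δ = min(1, ε/11)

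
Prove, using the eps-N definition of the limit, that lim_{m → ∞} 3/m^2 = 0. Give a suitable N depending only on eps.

N = (3/eps)^{1/2}

Suppose eps > 0. For m ≥ 1, |3/m^2 − 0| = 3/m^2.
3/m^2 < eps ⇔ m^2 > 3/eps ⇔ m > (3/eps)^{1/2}.
Take N = (3/eps)^{1/2}. Then m > N implies 3/m^2 < eps.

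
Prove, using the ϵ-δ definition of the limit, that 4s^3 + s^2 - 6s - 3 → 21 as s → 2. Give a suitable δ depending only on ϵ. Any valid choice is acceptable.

δ = min(1, ϵ/75)

Suppose ϵ > 0. We want δ > 0 such that 0 < |s − 2| < δ implies |(4s^3 + s^2 - 6s - 3) − 21| < ϵ.
(4s^3 + s^2 - 6s - 3) − 21 = 4s^3 + s^2 - 6s - 24 = (s − 2)(4s^2 + 9s + 12).
So |(4s^3 + s^2 - 6s - 3) − 21| = |s − 2|·|4s^2 + 9s + 12|.
Require δ ≤ 1. Then |s − 2| < 1 gives |s| < 3, and by the triangle inequality |4s^2 + 9s + 12| ≤ 4·3^2 + 9·3 + 12 = 75.
Hence |(4s^3 + s^2 - 6s - 3) − 21| ≤ 75|s − 2| < ϵ provided |s − 2| < ϵ/75.
Choosing δ = min(1, ϵ/75) ensures both conditions, hence |(4s^3 + s^2 - 6s - 3) − 21| < ϵ.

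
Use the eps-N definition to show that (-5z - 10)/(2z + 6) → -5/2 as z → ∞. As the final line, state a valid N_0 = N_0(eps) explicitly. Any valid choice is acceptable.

N_0 = (5/2)/eps

Suppose eps > 0. We seek N_0 > 0 such that z > N_0 implies |(-5z - 10)/(2z + 6) + 5/2| < eps.
(-5z - 10)/(2z + 6) + 5/2 = (2(-5z - 10) − (-5)(2z + 6)) / (2(2z + 6)) = 10/(2(2z + 6)).
For z > 0 we have 2z + 6 > 2z, so |(-5z - 10)/(2z + 6) + 5/2| = 10/(2(2z + 6)) < 10/(2·2z) = (5/2)/z.
Thus |(-5z - 10)/(2z + 6) + 5/2| < eps whenever z > (5/2)/eps.
Take N_0 = (5/2)/eps. If z > N_0 then |(-5z - 10)/(2z + 6) + 5/2| < (5/2)/z < eps.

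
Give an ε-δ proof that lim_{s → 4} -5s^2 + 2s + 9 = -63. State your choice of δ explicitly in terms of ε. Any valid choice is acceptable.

Let ε > 0 be given. We want δ > 0 such that 0 < |s − 4| < δ implies |(-5s^2 + 2s + 9) + 63| < ε.
(-5s^2 + 2s + 9) + 63 = -5s^2 + 2s + 72 = (s − 4)(-5s - 18).
So |(-5s^2 + 2s + 9) + 63| = |s − 4|·|-5s - 18|.
Assume first that |s − 4| < 1, so |s| < 5. Then |-5s - 18| ≤ 5·5 + 18 = 43.
Hence |(-5s^2 + 2s + 9) + 63| ≤ 43|s − 4| < ε provided |s − 4| < ε/43.
Choosing δ = min(1, ε/43) ensures both conditions, hence |(-5s^2 + 2s + 9) + 63| < ε.

δ = min(1, ε/43)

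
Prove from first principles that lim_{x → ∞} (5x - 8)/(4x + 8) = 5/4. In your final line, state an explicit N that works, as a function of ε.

N = (9/2)/ε

Suppose ε > 0. We seek N > 0 such that x > N implies |(5x - 8)/(4x + 8) − (5/4)| < ε.
(5x - 8)/(4x + 8) − (5/4) = (4(5x - 8) − 5(4x + 8)) / (4(4x + 8)) = -72/(4(4x + 8)).
For x > 0 we have 4x + 8 > 4x, so |(5x - 8)/(4x + 8) − (5/4)| = 72/(4(4x + 8)) < 72/(4·4x) = (9/2)/x.
Thus |(5x - 8)/(4x + 8) − (5/4)| < ε whenever x > (9/2)/ε.
Take N = (9/2)/ε. If x > N then |(5x - 8)/(4x + 8) − (5/4)| < (9/2)/x < ε.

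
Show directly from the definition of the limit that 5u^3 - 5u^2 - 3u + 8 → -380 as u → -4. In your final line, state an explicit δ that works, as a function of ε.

δ = min(1, ε/347)

Suppose ε > 0. We want δ > 0 such that 0 < |u + 4| < δ implies |(5u^3 - 5u^2 - 3u + 8) + 380| < ε.
(5u^3 - 5u^2 - 3u + 8) + 380 = 5u^3 - 5u^2 - 3u + 388 = (u + 4)(5u^2 - 25u + 97).
So |(5u^3 - 5u^2 - 3u + 8) + 380| = |u + 4|·|5u^2 - 25u + 97|.
Require δ ≤ 1. Then |u + 4| < 1 gives |u| < 5, and by the triangle inequality |5u^2 - 25u + 97| ≤ 5·5^2 + 25·5 + 97 = 347.
Hence |(5u^3 - 5u^2 - 3u + 8) + 380| ≤ 347|u + 4| < ε provided |u + 4| < ε/347.
Take δ = min(1, ε/347). Then 0 < |u + 4| < δ gives both |u + 4| < 1 and |u + 4| < ε/347, so |(5u^3 - 5u^2 - 3u + 8) + 380| < ε.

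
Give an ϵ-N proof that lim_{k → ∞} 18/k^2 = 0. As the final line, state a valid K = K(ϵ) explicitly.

K = (18/ϵ)^{1/2}

Let ϵ > 0. For k ≥ 1, |18/k^2 − 0| = 18/k^2.
18/k^2 < ϵ ⇔ k^2 > 18/ϵ ⇔ k > (18/ϵ)^{1/2}.
Take K = (18/ϵ)^{1/2}. Then k > K implies 18/k^2 < ϵ.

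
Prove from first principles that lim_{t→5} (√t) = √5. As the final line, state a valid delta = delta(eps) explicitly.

Suppose eps > 0. We want delta > 0 such that 0 < |t − 5| < delta implies |√t − √5| < eps.
Rationalise: √t − √5 = (t − 5)/(√t + √5), so |√t − √5| = |t − 5|/(√t + √5).
Restrict delta ≤ 5 so that |t − 5| < 5 forces t > 0, and then √t + √5 > √5.
Hence |√t − √5| < |t − 5|/√5, which is < eps once |t − 5| < √5·eps.
Take delta = min(5, √5·eps). If 0 < |t − 5| < delta then t > 0 and |√t − √5| < |t − 5|/√5 < eps.

delta = min(5, √5·eps)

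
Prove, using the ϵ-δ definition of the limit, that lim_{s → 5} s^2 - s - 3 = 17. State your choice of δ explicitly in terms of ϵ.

δ = min(1, ϵ/10)

Let ϵ > 0. We want δ > 0 such that 0 < |s − 5| < δ implies |(s^2 - s - 3) − 17| < ϵ.
(s^2 - s - 3) − 17 = s^2 - s - 20 = (s − 5)(s + 4).
So |(s^2 - s - 3) − 17| = |s − 5|·|s + 4|.
Assume first that |s − 5| < 1, so |s| < 6. Then |s + 4| ≤ 6 + 4 = 10.
Hence |(s^2 - s - 3) − 17| ≤ 10|s − 5| < ϵ provided |s − 5| < ϵ/10.
Choosing δ = min(1, ϵ/10) ensures both conditions, hence |(s^2 - s - 3) − 17| < ϵ.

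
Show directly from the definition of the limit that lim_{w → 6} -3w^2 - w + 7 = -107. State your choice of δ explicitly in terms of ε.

δ = min(2, ε/43)

Let ε > 0 be given. We want δ > 0 such that 0 < |w − 6| < δ implies |(-3w^2 - w + 7) + 107| < ε.
(-3w^2 - w + 7) + 107 = -3w^2 - w + 114 = (w − 6)(-3w - 19).
So |(-3w^2 - w + 7) + 107| = |w − 6|·|-3w - 19|.
Require δ ≤ 2. Then |w − 6| < 2 gives |w| < 8, and by the triangle inequality |-3w - 19| ≤ 3·8 + 19 = 43.
Hence |(-3w^2 - w + 7) + 107| ≤ 43|w − 6| < ε provided |w − 6| < ε/43.
Take δ = min(2, ε/43). Then 0 < |w − 6| < δ gives both |w − 6| < 2 and |w − 6| < ε/43, so |(-3w^2 - w + 7) + 107| < ε.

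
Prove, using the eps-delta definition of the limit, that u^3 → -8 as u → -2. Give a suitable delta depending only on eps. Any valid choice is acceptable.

delta = min(2, eps/28)

Let eps > 0. We seek delta > 0 with 0 < |u + 2| < delta ⇒ |u^3 + 8| < eps.
Factor: u^3 + 8 = (u + 2)(u^2 - 2u + 4), so |u^3 + 8| = |u + 2|·|u^2 - 2u + 4|.
Impose delta ≤ 2 so that |u| < 4; then |u^2 - 2u + 4| ≤ 28.
Hence |u^3 + 8| ≤ 28|u + 2|, which is < eps once |u + 2| < eps/28.
Take delta = min(2, eps/28). If 0 < |u + 2| < delta then both bounds hold and |u^3 + 8| ≤ 28|u + 2| < 28·(eps/28) = eps.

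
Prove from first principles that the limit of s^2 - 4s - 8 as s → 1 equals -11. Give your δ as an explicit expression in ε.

Suppose ε > 0. We want δ > 0 such that 0 < |s − 1| < δ implies |(s^2 - 4s - 8) + 11| < ε.
(s^2 - 4s - 8) + 11 = s^2 - 4s + 3 = (s − 1)(s - 3).
So |(s^2 - 4s - 8) + 11| = |s − 1|·|s - 3|.
Assume first that |s − 1| < 2, so |s| < 3. Then |s - 3| ≤ 3 + 3 = 6.
Hence |(s^2 - 4s - 8) + 11| ≤ 6|s − 1| < ε provided |s − 1| < ε/6.
Take δ = min(2, ε/6). Then 0 < |s − 1| < δ gives both |s − 1| < 2 and |s − 1| < ε/6, so |(s^2 - 4s - 8) + 11| < ε.

δ = min(2, ε/6)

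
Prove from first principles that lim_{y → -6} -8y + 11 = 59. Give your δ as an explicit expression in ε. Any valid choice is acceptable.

δ = ε/8

Let ε > 0 be given. We need δ > 0 so that 0 < |y + 6| < δ implies |(-8y + 11) − 59| < ε.
|(-8y + 11) − 59| = |-8y - 48| = 8|y + 6|.
Thus it suffices that |y + 6| < ε/8.
Take δ = ε/8. If 0 < |y + 6| < δ then |(-8y + 11) − 59| = 8|y + 6| < 8·(ε/8) = ε.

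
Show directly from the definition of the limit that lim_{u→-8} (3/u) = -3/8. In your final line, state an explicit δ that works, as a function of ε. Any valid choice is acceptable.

δ = min(4, (32/3)ε)

Suppose ε > 0. We seek δ > 0 such that 0 < |u + 8| < δ implies |3/u + 3/8| < ε.
|3/u + 3/8| = 3·|-8 − u|/(8·|u|) = 3|u + 8|/(8|u|).
Require δ ≤ 4 so that |u| > 8 − 4 = 4, hence 8|u| > 32.
Then |3/u + 3/8| < 3|u + 8|/32, which is < ε when |u + 8| < (32/3)ε.
Take δ = min(4, (32/3)ε). Then 0 < |u + 8| < δ gives both |u + 8| < 4 and |u + 8| < (32/3)ε, so |3/u + 3/8| < ε.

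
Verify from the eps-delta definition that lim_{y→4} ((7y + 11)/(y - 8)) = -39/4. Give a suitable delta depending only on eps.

delta = min(2, (8/67)eps)

Let eps > 0 be given. We want delta > 0 with 0 < |y − 4| < delta ⇒ |(7y + 11)/(y - 8) + 39/4| < eps.
Combining over a common denominator, (7y + 11)/(y - 8) + 39/4 = [(7y + 11)·(-4) − 39·(y - 8)] / [(-4)·(y - 8)] = -67(y − 4) / ((-4)(y - 8)).
So |(7y + 11)/(y - 8) + 39/4| = 67|y − 4| / (4·|y − 8|).
Restrict delta ≤ 2. Then |y − 4| < 2 gives |y − 8| = |(y − 4) + (-4)| ≥ 4 − 2 = 2.
Hence |(7y + 11)/(y - 8) + 39/4| < 67|y − 4|/(4·2) = (67/8)|y − 4|, which is < eps once |y − 4| < (8/67)eps.
Take delta = min(2, (8/67)eps). Then 0 < |y − 4| < delta forces both bounds, so |(7y + 11)/(y - 8) + 39/4| < eps.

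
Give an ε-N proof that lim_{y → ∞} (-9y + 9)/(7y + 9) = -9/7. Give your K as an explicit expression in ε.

K = (144/49)/ε

Suppose ε > 0. We seek K > 0 such that y > K implies |(-9y + 9)/(7y + 9) + 9/7| < ε.
(-9y + 9)/(7y + 9) + 9/7 = (7(-9y + 9) − (-9)(7y + 9)) / (7(7y + 9)) = 144/(7(7y + 9)).
For y > 0 we have 7y + 9 > 7y, so |(-9y + 9)/(7y + 9) + 9/7| = 144/(7(7y + 9)) < 144/(7·7y) = (144/49)/y.
Thus |(-9y + 9)/(7y + 9) + 9/7| < ε whenever y > (144/49)/ε.
Take K = (144/49)/ε. If y > K then |(-9y + 9)/(7y + 9) + 9/7| < (144/49)/y < ε.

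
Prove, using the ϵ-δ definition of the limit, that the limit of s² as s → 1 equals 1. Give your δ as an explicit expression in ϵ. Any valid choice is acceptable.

Suppose ϵ > 0. We seek δ > 0 with 0 < |s − 1| < δ ⇒ |s² − 1| < ϵ.
Factor: s² − 1 = (s − 1)(s + 1), so |s² − 1| = |s − 1|·|s + 1|.
Restrict δ ≤ 2. Then |s − 1| < 2 gives |s| < 3, so by the triangle inequality |s + 1| ≤ 3 + 1 = 4.
Hence |s² − 1| ≤ 4|s − 1|, which is < ϵ once |s − 1| < ϵ/4.
Take δ = min(2, ϵ/4). If 0 < |s − 1| < δ then both bounds hold and |s² − 1| ≤ 4|s − 1| < 4·(ϵ/4) = ϵ.

δ = min(2, ϵ/4)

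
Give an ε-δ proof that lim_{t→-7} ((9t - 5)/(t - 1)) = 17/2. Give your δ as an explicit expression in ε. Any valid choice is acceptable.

δ = min(4, 8ε)

Fix ε > 0. We want δ > 0 with 0 < |t + 7| < δ ⇒ |(9t - 5)/(t - 1) − (17/2)| < ε.
Combining over a common denominator, (9t - 5)/(t - 1) − (17/2) = [(9t - 5)·(-8) − (-68)·(t - 1)] / [(-8)·(t - 1)] = -4(t + 7) / ((-8)(t - 1)).
So |(9t - 5)/(t - 1) − (17/2)| = 4|t + 7| / (8·|t − 1|).
Require δ ≤ 4, so |t − 1| ≥ |-8| − |t + 7| > 8 − 4 = 4.
Hence |(9t - 5)/(t - 1) − (17/2)| < 4|t + 7|/(8·4) = (1/8)|t + 7|, which is < ε once |t + 7| < 8ε.
Take δ = min(4, 8ε). Then 0 < |t + 7| < δ forces both bounds, so |(9t - 5)/(t - 1) − (17/2)| < ε.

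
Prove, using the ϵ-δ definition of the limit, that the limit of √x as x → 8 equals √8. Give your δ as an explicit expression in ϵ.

δ = min(8, √8·ϵ)

Let ϵ > 0. We want δ > 0 such that 0 < |x − 8| < δ implies |√x − √8| < ϵ.
Multiplying by the conjugate, |√x − √8| = |x − 8|/(√x + √8).
Restrict δ ≤ 8 so that |x − 8| < 8 forces x > 0, and then √x + √8 > √8.
Hence |√x − √8| < |x − 8|/√8, which is < ϵ once |x − 8| < √8·ϵ.
Take δ = min(8, √8·ϵ). If 0 < |x − 8| < δ then x > 0 and |√x − √8| < |x − 8|/√8 < ϵ.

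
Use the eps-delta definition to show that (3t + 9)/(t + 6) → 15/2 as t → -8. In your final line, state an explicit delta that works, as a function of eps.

delta = min(1, (2/9)eps)

Suppose eps > 0. We want delta > 0 with 0 < |t + 8| < delta ⇒ |(3t + 9)/(t + 6) − (15/2)| < eps.
Combining over a common denominator, (3t + 9)/(t + 6) − (15/2) = [(3t + 9)·(-2) − (-15)·(t + 6)] / [(-2)·(t + 6)] = 9(t + 8) / ((-2)(t + 6)).
So |(3t + 9)/(t + 6) − (15/2)| = 9|t + 8| / (2·|t + 6|).
Require delta ≤ 1, so |t + 6| ≥ |-2| − |t + 8| > 2 − 1 = 1.
Hence |(3t + 9)/(t + 6) − (15/2)| < 9|t + 8|/(2·1) = (9/2)|t + 8|, which is < eps once |t + 8| < (2/9)eps.
Take delta = min(1, (2/9)eps). Then 0 < |t + 8| < delta forces both bounds, so |(3t + 9)/(t + 6) − (15/2)| < eps.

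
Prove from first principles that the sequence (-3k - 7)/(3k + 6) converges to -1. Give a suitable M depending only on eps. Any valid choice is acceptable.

Let eps > 0 be given. For k ≥ 1, |(-3k - 7)/(3k + 6) + 1| = |-3|/(3(3k + 6)) = 3/(3(3k + 6)).
Since 3k + 6 ≥ 3k for k ≥ 1, this is ≤ 3/(3·3k) = (1/3)/k.
So |(-3k - 7)/(3k + 6) + 1| < eps whenever k > (1/3)/eps.
Take M = (1/3)/eps. If k > M then |(-3k - 7)/(3k + 6) + 1| ≤ (1/3)/k < eps.

M = (1/3)/eps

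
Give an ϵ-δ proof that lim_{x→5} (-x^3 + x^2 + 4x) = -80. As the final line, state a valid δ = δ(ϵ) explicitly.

δ = min(2, ϵ/93)

Let ϵ > 0. We want δ > 0 such that 0 < |x − 5| < δ implies |(-x^3 + x^2 + 4x) + 80| < ϵ.
(-x^3 + x^2 + 4x) + 80 = -x^3 + x^2 + 4x + 80 = (x − 5)(-x^2 - 4x - 16).
So |(-x^3 + x^2 + 4x) + 80| = |x − 5|·|-x^2 - 4x - 16|.
Require δ ≤ 2. Then |x − 5| < 2 gives |x| < 7, and by the triangle inequality |-x^2 - 4x - 16| ≤ 7^2 + 4·7 + 16 = 93.
Hence |(-x^3 + x^2 + 4x) + 80| ≤ 93|x − 5| < ϵ provided |x − 5| < ϵ/93.
Choosing δ = min(2, ϵ/93) ensures both conditions, hence |(-x^3 + x^2 + 4x) + 80| < ϵ.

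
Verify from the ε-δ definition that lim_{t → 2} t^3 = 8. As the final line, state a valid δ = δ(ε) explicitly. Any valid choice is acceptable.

Fix ε > 0. We seek δ > 0 with 0 < |t − 2| < δ ⇒ |t^3 − 8| < ε.
Factor: t^3 − 8 = (t − 2)(t^2 + 2t + 4), so |t^3 − 8| = |t − 2|·|t^2 + 2t + 4|.
Impose δ ≤ 1 so that |t| < 3; then |t^2 + 2t + 4| ≤ 19.
Hence |t^3 − 8| ≤ 19|t − 2|, which is < ε once |t − 2| < ε/19.
Take δ = min(1, ε/19). If 0 < |t − 2| < δ then both bounds hold and |t^3 − 8| ≤ 19|t − 2| < 19·(ε/19) = ε.

δ = min(1, ε/19)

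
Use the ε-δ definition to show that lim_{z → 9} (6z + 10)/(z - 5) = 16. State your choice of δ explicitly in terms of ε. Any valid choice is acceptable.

Fix ε > 0. We want δ > 0 with 0 < |z − 9| < δ ⇒ |(6z + 10)/(z - 5) − 16| < ε.
Combining over a common denominator, (6z + 10)/(z - 5) − 16 = [(6z + 10)·4 − 64·(z - 5)] / [4·(z - 5)] = -40(z − 9) / (4(z - 5)).
So |(6z + 10)/(z - 5) − 16| = 40|z − 9| / (4·|z − 5|).
Restrict δ ≤ 2. Then |z − 9| < 2 gives |z − 5| = |(z − 9) + 4| ≥ 4 − 2 = 2.
Hence |(6z + 10)/(z - 5) − 16| < 40|z − 9|/(4·2) = 5|z − 9|, which is < ε once |z − 9| < (1/5)ε.
Take δ = min(2, (1/5)ε). Then 0 < |z − 9| < δ forces both bounds, so |(6z + 10)/(z - 5) − 16| < ε.

δ = min(2, (1/5)ε)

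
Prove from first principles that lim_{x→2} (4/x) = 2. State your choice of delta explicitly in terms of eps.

Let eps > 0. We seek delta > 0 such that 0 < |x − 2| < delta implies |4/x − 2| < eps.
|4/x − 2| = 4·|2 − x|/(2·|x|) = 4|x − 2|/(2|x|).
Restrict delta ≤ 1. Then |x − 2| < 1 gives |x| > 1, so 2|x| > 2.
Then |4/x − 2| < 4|x − 2|/2, which is < eps when |x − 2| < (1/2)eps.
Take delta = min(1, (1/2)eps). Then 0 < |x − 2| < delta gives both |x − 2| < 1 and |x − 2| < (1/2)eps, so |4/x − 2| < eps.

delta = min(1, (1/2)eps)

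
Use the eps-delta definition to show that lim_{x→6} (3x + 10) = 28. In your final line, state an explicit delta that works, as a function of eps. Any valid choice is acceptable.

delta = eps/3

Suppose eps > 0. We need delta > 0 so that 0 < |x − 6| < delta implies |(3x + 10) − 28| < eps.
Since (3x + 10) − 28 = 3(x − 6), we have |(3x + 10) − 28| = 3|x − 6|.
Thus it suffices that |x − 6| < eps/3.
Take delta = eps/3. If 0 < |x − 6| < delta then |(3x + 10) − 28| = 3|x − 6| < 3·(eps/3) = eps.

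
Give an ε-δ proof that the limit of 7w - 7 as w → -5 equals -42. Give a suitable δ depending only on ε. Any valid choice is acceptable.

δ = ε/7

Let ε > 0. We need δ > 0 so that 0 < |w + 5| < δ implies |(7w - 7) + 42| < ε.
Since (7w - 7) + 42 = 7(w + 5), we have |(7w - 7) + 42| = 7|w + 5|.
So 7|w + 5| < ε exactly when |w + 5| < ε/7.
Take δ = ε/7. If 0 < |w + 5| < δ then |(7w - 7) + 42| = 7|w + 5| < 7·(ε/7) = ε.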